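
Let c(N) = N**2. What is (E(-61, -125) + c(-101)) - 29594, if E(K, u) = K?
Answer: -19454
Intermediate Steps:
(E(-61, -125) + c(-101)) - 29594 = (-61 + (-101)**2) - 29594 = (-61 + 10201) - 29594 = 10140 - 29594 = -19454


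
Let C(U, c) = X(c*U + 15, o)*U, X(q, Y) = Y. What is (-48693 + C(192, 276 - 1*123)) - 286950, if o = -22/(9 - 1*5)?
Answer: -336699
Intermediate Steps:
o = -11/2 (o = -22/(9 - 5) = -22/4 = -22*1/4 = -11/2 ≈ -5.5000)
C(U, c) = -11*U/2
(-48693 + C(192, 276 - 1*123)) - 286950 = (-48693 - 11/2*192) - 286950 = (-48693 - 1056) - 286950 = -49749 - 286950 = -336699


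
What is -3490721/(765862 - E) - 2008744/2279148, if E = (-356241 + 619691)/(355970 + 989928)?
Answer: -177477028379633049/32628911769354259 ≈ -5.4393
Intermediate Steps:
E = 131725/672949 (E = 263450/1345898 = 263450*(1/1345898) = 131725/672949 ≈ 0.19574)
-3490721/(765862 - E) - 2008744/2279148 = -3490721/(765862 - 1*131725/672949) - 2008744/2279148 = -3490721/(765862 - 131725/672949) - 2008744*1/2279148 = -3490721/515385935313/672949 - 502186/569787 = -3490721*672949/515385935313 - 502186/569787 = -2349077206229/515385935313 - 502186/569787 = -177477028379633049/32628911769354259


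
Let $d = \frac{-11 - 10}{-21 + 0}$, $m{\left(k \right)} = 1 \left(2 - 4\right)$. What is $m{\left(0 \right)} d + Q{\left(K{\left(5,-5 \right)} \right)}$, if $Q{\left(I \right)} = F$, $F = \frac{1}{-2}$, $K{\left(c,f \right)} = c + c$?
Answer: $- \frac{5}{2} \approx -2.5$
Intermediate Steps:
$K{\left(c,f \right)} = 2 c$
$F = - \frac{1}{2} \approx -0.5$
$Q{\left(I \right)} = - \frac{1}{2}$
$m{\left(k \right)} = -2$ ($m{\left(k \right)} = 1 \left(-2\right) = -2$)
$d = 1$ ($d = - \frac{21}{-21} = \left(-21\right) \left(- \frac{1}{21}\right) = 1$)
$m{\left(0 \right)} d + Q{\left(K{\left(5,-5 \right)} \right)} = \left(-2\right) 1 - \frac{1}{2} = -2 - \frac{1}{2} = - \frac{5}{2}$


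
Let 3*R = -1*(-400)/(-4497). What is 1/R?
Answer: -13491/400 ≈ -33.727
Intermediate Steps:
R = -400/13491 (R = (-1*(-400)/(-4497))/3 = (400*(-1/4497))/3 = (1/3)*(-400/4497) = -400/13491 ≈ -0.029649)
1/R = 1/(-400/13491) = -13491/400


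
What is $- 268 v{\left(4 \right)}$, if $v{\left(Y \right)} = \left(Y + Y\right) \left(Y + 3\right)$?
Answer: $-15008$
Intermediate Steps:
$v{\left(Y \right)} = 2 Y \left(3 + Y\right)$
$- 268 v{\left(4 \right)} = - 268 \cdot 2 \cdot 4 \left(3 + 4\right) = - 268 \cdot 2 \cdot 4 \cdot 7 = \left(-268\right) 56 = -15008$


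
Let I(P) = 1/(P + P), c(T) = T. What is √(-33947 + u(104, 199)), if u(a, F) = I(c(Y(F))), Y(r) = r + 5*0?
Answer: I*√5377340190/398 ≈ 184.25*I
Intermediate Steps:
Y(r) = r (Y(r) = r + 0 = r)
I(P) = 1/(2*P)
u(a, F) = 1/(2*F)
√(-33947 + u(104, 199)) = √(-33947 + (½)/199) = √(-33947 + (½)*(1/199)) = √(-33947 + 1/398) = √(-13510905/398) = I*√5377340190/398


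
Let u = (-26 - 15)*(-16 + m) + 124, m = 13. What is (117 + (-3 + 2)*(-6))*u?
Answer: 30381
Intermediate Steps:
u = 247 (u = (-26 - 15)*(-16 + 13) + 124 = -41*(-3) + 124 = 123 + 124 = 247)
(117 + (-3 + 2)*(-6))*u = (117 + (-3 + 2)*(-6))*247 = (117 - 1*(-6))*247 = (117 + 6)*247 = 123*247 = 30381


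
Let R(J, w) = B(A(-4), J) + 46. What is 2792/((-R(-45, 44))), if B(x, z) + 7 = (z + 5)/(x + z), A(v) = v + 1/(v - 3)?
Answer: -15007/214 ≈ -70.126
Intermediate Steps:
A(v) = v + 1/(-3 + v)
B(x, z) = -7 + (5 + z)/(x + z) (B(x, z) = -7 + (z + 5)/(x + z) = -7 + (5 + z)/(x + z))
R(J, w) = 46 + (34 - 6*J)/(-29/7 + J) (R(J, w) = (5 - 7*(1 + (-4)**2 - 3*(-4))/(-3 - 4) - 6*J)/((1 + (-4)**2 - 3*(-4))/(-3 - 4) + J) + 46 = (5 - 7*(1 + 16 + 12)/(-7) - 6*J)/((1 + 16 + 12)/(-7) + J) + 46 = (5 - (-1)*29 - 6*J)/(-1/7*29 + J) + 46 = (5 - 7*(-29/7) - 6*J)/(-29/7 + J) + 46 = (5 + 29 - 6*J)/(-29/7 + J) + 46 = (34 - 6*J)/(-29/7 + J) + 46 = 46 + (34 - 6*J)/(-29/7 + J))
2792/((-R(-45, 44))) = 2792/((-8*(-137 + 35*(-45))/(-29 + 7*(-45)))) = 2792/((-8*(-137 - 1575)/(-29 - 315))) = 2792/((-8*(-1712)/(-344))) = 2792/((-8*(-1)*(-1712)/344)) = 2792/((-1*1712/43)) = 2792/(-1712/43) = 2792*(-43/1712) = -15007/214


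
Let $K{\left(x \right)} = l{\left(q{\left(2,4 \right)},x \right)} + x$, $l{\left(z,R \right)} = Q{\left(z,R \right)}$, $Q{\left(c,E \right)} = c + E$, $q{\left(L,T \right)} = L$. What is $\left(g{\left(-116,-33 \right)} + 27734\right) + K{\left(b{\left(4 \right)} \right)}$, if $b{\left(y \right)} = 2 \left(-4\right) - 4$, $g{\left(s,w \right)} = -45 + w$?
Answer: $27634$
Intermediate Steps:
$Q{\left(c,E \right)} = E + c$
$l{\left(z,R \right)} = R + z$
$b{\left(y \right)} = -12$ ($b{\left(y \right)} = -8 - 4 = -12$)
$K{\left(x \right)} = 2 + 2 x$ ($K{\left(x \right)} = \left(x + 2\right) + x = \left(2 + x\right) + x = 2 + 2 x$)
$\left(g{\left(-116,-33 \right)} + 27734\right) + K{\left(b{\left(4 \right)} \right)} = \left(\left(-45 - 33\right) + 27734\right) + \left(2 + 2 \left(-12\right)\right) = \left(-78 + 27734\right) + \left(2 - 24\right) = 27656 - 22 = 27634$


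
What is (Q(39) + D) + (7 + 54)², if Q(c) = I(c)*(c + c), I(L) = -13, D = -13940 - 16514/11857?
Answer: -133206195/11857 ≈ -11234.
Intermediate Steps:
D = -165303094/11857 (D = -13940 - 16514*1/11857 = -13940 - 16514/11857 = -165303094/11857 ≈ -13941.)
Q(c) = -26*c (Q(c) = -13*(c + c) = -26*c)
(Q(39) + D) + (7 + 54)² = (-26*39 - 165303094/11857) + (7 + 54)² = (-1014 - 165303094/11857) + 61² = -177326092/11857 + 3721 = -133206195/11857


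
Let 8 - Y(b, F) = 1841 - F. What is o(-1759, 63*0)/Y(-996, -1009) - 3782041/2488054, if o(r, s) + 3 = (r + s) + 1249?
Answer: -2368047205/1767762367 ≈ -1.3396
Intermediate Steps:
Y(b, F) = -1833 + F (Y(b, F) = 8 - (1841 - F) = 8 + (-1841 + F) = -1833 + F)
o(r, s) = 1246 + r + s (o(r, s) = -3 + ((r + s) + 1249) = -3 + (1249 + r + s) = 1246 + r + s)
o(-1759, 63*0)/Y(-996, -1009) - 3782041/2488054 = (1246 - 1759 + 63*0)/(-1833 - 1009) - 3782041/2488054 = (1246 - 1759 + 0)/(-2842) - 3782041*1/2488054 = -513*(-1/2842) - 3782041/2488054 = 513/2842 - 3782041/2488054 = -2368047205/1767762367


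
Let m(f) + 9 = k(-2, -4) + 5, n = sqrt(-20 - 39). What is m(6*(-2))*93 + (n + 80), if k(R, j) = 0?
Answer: -292 + I*sqrt(59) ≈ -292.0 + 7.6811*I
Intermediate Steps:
n = I*sqrt(59) (n = sqrt(-59) = I*sqrt(59) ≈ 7.6811*I)
m(f) = -4 (m(f) = -9 + (0 + 5) = -9 + 5 = -4)
m(6*(-2))*93 + (n + 80) = -4*93 + (I*sqrt(59) + 80) = -372 + (80 + I*sqrt(59)) = -292 + I*sqrt(59)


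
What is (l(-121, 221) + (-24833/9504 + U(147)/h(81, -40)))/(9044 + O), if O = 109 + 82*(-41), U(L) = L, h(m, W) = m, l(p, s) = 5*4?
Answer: 182495/55037664 ≈ 0.0033158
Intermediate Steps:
l(p, s) = 20
O = -3253 (O = 109 - 3362 = -3253)
(l(-121, 221) + (-24833/9504 + U(147)/h(81, -40)))/(9044 + O) = (20 + (-24833/9504 + 147/81))/(9044 - 3253) = (20 + (-24833*1/9504 + 147*(1/81)))/5791 = (20 + (-24833/9504 + 49/27))*(1/5791) = (20 - 7585/9504)*(1/5791) = (182495/9504)*(1/5791) = 182495/55037664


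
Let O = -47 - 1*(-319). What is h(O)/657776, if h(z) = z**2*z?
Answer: 1257728/41111 ≈ 30.593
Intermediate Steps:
O = 272 (O = -47 + 319 = 272)
h(z) = z**3
h(O)/657776 = 272**3/657776 = 20123648*(1/657776) = 1257728/41111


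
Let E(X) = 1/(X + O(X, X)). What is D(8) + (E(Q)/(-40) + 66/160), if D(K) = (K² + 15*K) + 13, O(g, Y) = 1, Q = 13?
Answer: 11055/56 ≈ 197.41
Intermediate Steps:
E(X) = 1/(1 + X) (E(X) = 1/(X + 1) = 1/(1 + X))
D(K) = 13 + K² + 15*K
D(8) + (E(Q)/(-40) + 66/160) = (13 + 8² + 15*8) + (1/((1 + 13)*(-40)) + 66/160) = (13 + 64 + 120) + (-1/40/14 + 66*(1/160)) = 197 + ((1/14)*(-1/40) + 33/80) = 197 + (-1/560 + 33/80) = 197 + 23/56 = 11055/56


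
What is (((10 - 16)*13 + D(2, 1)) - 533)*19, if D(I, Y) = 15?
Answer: -11324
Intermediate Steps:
(((10 - 16)*13 + D(2, 1)) - 533)*19 = (((10 - 16)*13 + 15) - 533)*19 = ((-6*13 + 15) - 533)*19 = ((-78 + 15) - 533)*19 = (-63 - 533)*19 = -596*19 = -11324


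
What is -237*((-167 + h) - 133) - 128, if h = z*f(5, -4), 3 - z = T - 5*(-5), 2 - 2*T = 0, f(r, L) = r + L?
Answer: 76423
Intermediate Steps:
f(r, L) = L + r
T = 1 (T = 1 - ½*0 = 1 + 0 = 1)
z = -23 (z = 3 - (1 - 5*(-5)) = 3 - (1 + 25) = 3 - 1*26 = 3 - 26 = -23)
h = -23 (h = -23*(-4 + 5) = -23*1 = -23)
-237*((-167 + h) - 133) - 128 = -237*((-167 - 23) - 133) - 128 = -237*(-190 - 133) - 128 = -237*(-323) - 128 = 76551 - 128 = 76423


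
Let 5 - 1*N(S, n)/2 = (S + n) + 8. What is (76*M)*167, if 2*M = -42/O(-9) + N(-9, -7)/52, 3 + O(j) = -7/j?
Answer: 615562/5 ≈ 1.2311e+5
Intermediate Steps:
N(S, n) = -6 - 2*S - 2*n (N(S, n) = 10 - 2*((S + n) + 8) = 10 - 2*(8 + S + n) = 10 + (-16 - 2*S - 2*n) = -6 - 2*S - 2*n)
O(j) = -3 - 7/j
M = 97/10 (M = (-42/(-3 - 7/(-9)) + (-6 - 2*(-9) - 2*(-7))/52)/2 = (-42/(-3 - 7*(-⅑)) + (-6 + 18 + 14)*(1/52))/2 = (-42/(-3 + 7/9) + 26*(1/52))/2 = (-42/(-20/9) + ½)/2 = (-42*(-9/20) + ½)/2 = (189/10 + ½)/2 = (½)*(97/5) = 97/10 ≈ 9.7000)
(76*M)*167 = (76*(97/10))*167 = (3686/5)*167 = 615562/5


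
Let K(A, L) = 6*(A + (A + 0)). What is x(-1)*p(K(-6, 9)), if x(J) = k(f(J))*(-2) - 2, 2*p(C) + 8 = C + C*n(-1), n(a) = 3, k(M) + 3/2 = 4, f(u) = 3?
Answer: 1036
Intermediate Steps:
k(M) = 5/2 (k(M) = -3/2 + 4 = 5/2)
K(A, L) = 12*A (K(A, L) = 6*(A + A) = 6*(2*A) = 12*A)
p(C) = -4 + 2*C (p(C) = -4 + (C + C*3)/2 = -4 + (C + 3*C)/2 = -4 + (4*C)/2 = -4 + 2*C)
x(J) = -7 (x(J) = (5/2)*(-2) - 2 = -5 - 2 = -7)
x(-1)*p(K(-6, 9)) = -7*(-4 + 2*(12*(-6))) = -7*(-4 + 2*(-72)) = -7*(-4 - 144) = -7*(-148) = 1036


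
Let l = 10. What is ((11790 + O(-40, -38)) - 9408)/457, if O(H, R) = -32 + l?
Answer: 2360/457 ≈ 5.1641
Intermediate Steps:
O(H, R) = -22 (O(H, R) = -32 + 10 = -22)
((11790 + O(-40, -38)) - 9408)/457 = ((11790 - 22) - 9408)/457 = (11768 - 9408)*(1/457) = 2360*(1/457) = 2360/457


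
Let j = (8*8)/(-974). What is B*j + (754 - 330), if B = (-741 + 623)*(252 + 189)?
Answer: 1871704/487 ≈ 3843.3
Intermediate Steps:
B = -52038 (B = -118*441 = -52038)
j = -32/487 (j = 64*(-1/974) = -32/487 ≈ -0.065708)
B*j + (754 - 330) = -52038*(-32/487) + (754 - 330) = 1665216/487 + 424 = 1871704/487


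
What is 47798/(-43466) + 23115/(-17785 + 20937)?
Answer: 427028647/68502416 ≈ 6.2338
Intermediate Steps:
47798/(-43466) + 23115/(-17785 + 20937) = 47798*(-1/43466) + 23115/3152 = -23899/21733 + 23115*(1/3152) = -23899/21733 + 23115/3152 = 427028647/68502416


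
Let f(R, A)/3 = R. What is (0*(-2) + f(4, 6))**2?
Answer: 144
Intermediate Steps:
f(R, A) = 3*R
(0*(-2) + f(4, 6))**2 = (0*(-2) + 3*4)**2 = (0 + 12)**2 = 12**2 = 144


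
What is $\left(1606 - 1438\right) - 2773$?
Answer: $-2605$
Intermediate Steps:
$\left(1606 - 1438\right) - 2773 = 168 - 2773 = -2605$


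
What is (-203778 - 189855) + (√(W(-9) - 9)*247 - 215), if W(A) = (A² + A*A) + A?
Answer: -390884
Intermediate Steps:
W(A) = A + 2*A² (W(A) = (A² + A²) + A = 2*A² + A = A + 2*A²)
(-203778 - 189855) + (√(W(-9) - 9)*247 - 215) = (-203778 - 189855) + (√(-9*(1 + 2*(-9)) - 9)*247 - 215) = -393633 + (√(-9*(1 - 18) - 9)*247 - 215) = -393633 + (√(-9*(-17) - 9)*247 - 215) = -393633 + (√(153 - 9)*247 - 215) = -393633 + (√144*247 - 215) = -393633 + (12*247 - 215) = -393633 + (2964 - 215) = -393633 + 2749 = -390884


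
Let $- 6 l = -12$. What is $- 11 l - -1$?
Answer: $-21$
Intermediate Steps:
$l = 2$ ($l = \left(- \frac{1}{6}\right) \left(-12\right) = 2$)
$- 11 l - -1 = \left(-11\right) 2 - -1 = -22 + \left(-3 + 4\right) = -22 + 1 = -21$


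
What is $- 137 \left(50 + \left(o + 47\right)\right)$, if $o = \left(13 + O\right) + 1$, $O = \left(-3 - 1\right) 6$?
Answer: $-11919$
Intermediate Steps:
$O = -24$ ($O = \left(-4\right) 6 = -24$)
$o = -10$ ($o = \left(13 - 24\right) + 1 = -11 + 1 = -10$)
$- 137 \left(50 + \left(o + 47\right)\right) = - 137 \left(50 + \left(-10 + 47\right)\right) = - 137 \left(50 + 37\right) = \left(-137\right) 87 = -11919$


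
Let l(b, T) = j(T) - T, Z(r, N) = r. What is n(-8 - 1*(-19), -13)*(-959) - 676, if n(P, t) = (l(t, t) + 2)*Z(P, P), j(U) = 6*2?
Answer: -285499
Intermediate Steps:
j(U) = 12
l(b, T) = 12 - T
n(P, t) = P*(14 - t) (n(P, t) = ((12 - t) + 2)*P = (14 - t)*P = P*(14 - t))
n(-8 - 1*(-19), -13)*(-959) - 676 = ((-8 - 1*(-19))*(14 - 1*(-13)))*(-959) - 676 = ((-8 + 19)*(14 + 13))*(-959) - 676 = (11*27)*(-959) - 676 = 297*(-959) - 676 = -284823 - 676 = -285499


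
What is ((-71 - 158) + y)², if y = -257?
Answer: 236196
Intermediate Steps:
((-71 - 158) + y)² = ((-71 - 158) - 257)² = (-229 - 257)² = (-486)² = 236196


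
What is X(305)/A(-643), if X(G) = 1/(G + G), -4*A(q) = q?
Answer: 2/196115 ≈ 1.0198e-5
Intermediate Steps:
A(q) = -q/4
X(G) = 1/(2*G)
X(305)/A(-643) = ((½)/305)/((-¼*(-643))) = ((½)*(1/305))/(643/4) = (1/610)*(4/643) = 2/196115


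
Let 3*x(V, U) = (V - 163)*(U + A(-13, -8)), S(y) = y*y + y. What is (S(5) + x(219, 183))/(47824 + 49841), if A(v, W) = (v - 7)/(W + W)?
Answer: 10408/292995 ≈ 0.035523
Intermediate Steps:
A(v, W) = (-7 + v)/(2*W) (A(v, W) = (-7 + v)/((2*W)) = (-7 + v)*(1/(2*W)) = (-7 + v)/(2*W))
S(y) = y + y² (S(y) = y² + y = y + y²)
x(V, U) = (-163 + V)*(5/4 + U)/3 (x(V, U) = ((V - 163)*(U + (½)*(-7 - 13)/(-8)))/3 = ((-163 + V)*(U + (½)*(-⅛)*(-20)))/3 = ((-163 + V)*(U + 5/4))/3 = ((-163 + V)*(5/4 + U))/3 = (-163 + V)*(5/4 + U)/3)
(S(5) + x(219, 183))/(47824 + 49841) = (5*(1 + 5) + (-815/12 - 163/3*183 + (5/12)*219 + (⅓)*183*219))/(47824 + 49841) = (5*6 + (-815/12 - 9943 + 365/4 + 13359))/97665 = (30 + 10318/3)*(1/97665) = (10408/3)*(1/97665) = 10408/292995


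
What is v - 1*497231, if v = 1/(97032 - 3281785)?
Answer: -1583557918944/3184753 ≈ -4.9723e+5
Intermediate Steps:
v = -1/3184753 (v = 1/(-3184753) = -1/3184753 ≈ -3.1400e-7)
v - 1*497231 = -1/3184753 - 1*497231 = -1/3184753 - 497231 = -1583557918944/3184753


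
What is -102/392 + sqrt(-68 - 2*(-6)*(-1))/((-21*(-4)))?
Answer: -51/196 + I*sqrt(5)/21 ≈ -0.2602 + 0.10648*I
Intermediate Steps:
-102/392 + sqrt(-68 - 2*(-6)*(-1))/((-21*(-4))) = -102*1/392 + sqrt(-68 + 12*(-1))/84 = -51/196 + sqrt(-68 - 12)*(1/84) = -51/196 + sqrt(-80)*(1/84) = -51/196 + (4*I*sqrt(5))*(1/84) = -51/196 + I*sqrt(5)/21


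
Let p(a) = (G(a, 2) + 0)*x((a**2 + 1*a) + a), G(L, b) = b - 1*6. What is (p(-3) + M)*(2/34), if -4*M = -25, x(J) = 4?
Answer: -39/68 ≈ -0.57353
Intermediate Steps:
M = 25/4 (M = -1/4*(-25) = 25/4 ≈ 6.2500)
G(L, b) = -6 + b (G(L, b) = b - 6 = -6 + b)
p(a) = -16 (p(a) = ((-6 + 2) + 0)*4 = (-4 + 0)*4 = -4*4 = -16)
(p(-3) + M)*(2/34) = (-16 + 25/4)*(2/34) = -39/(2*34) = -39/4*1/17 = -39/68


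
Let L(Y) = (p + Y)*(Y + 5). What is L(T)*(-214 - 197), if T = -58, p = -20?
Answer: -1699074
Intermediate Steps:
L(Y) = (-20 + Y)*(5 + Y) (L(Y) = (-20 + Y)*(Y + 5) = (-20 + Y)*(5 + Y))
L(T)*(-214 - 197) = (-100 + (-58)**2 - 15*(-58))*(-214 - 197) = (-100 + 3364 + 870)*(-411) = 4134*(-411) = -1699074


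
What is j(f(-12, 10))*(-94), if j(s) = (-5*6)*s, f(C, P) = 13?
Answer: 36660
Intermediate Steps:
j(s) = -30*s
j(f(-12, 10))*(-94) = -30*13*(-94) = -390*(-94) = 36660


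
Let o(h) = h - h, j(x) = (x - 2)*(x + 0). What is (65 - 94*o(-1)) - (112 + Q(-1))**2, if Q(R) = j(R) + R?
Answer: -12931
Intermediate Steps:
j(x) = x*(-2 + x) (j(x) = (-2 + x)*x = x*(-2 + x))
Q(R) = R + R*(-2 + R) (Q(R) = R*(-2 + R) + R = R + R*(-2 + R))
o(h) = 0
(65 - 94*o(-1)) - (112 + Q(-1))**2 = (65 - 94*0) - (112 - (-1 - 1))**2 = (65 + 0) - (112 - 1*(-2))**2 = 65 - (112 + 2)**2 = 65 - 1*114**2 = 65 - 1*12996 = 65 - 12996 = -12931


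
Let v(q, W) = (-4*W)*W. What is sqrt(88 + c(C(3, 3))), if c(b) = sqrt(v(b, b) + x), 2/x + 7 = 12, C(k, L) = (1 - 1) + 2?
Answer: sqrt(2200 + 5*I*sqrt(390))/5 ≈ 9.3832 + 0.21047*I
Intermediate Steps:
v(q, W) = -4*W**2
C(k, L) = 2 (C(k, L) = 0 + 2 = 2)
x = 2/5 (x = 2/(-7 + 12) = 2/5 ≈ 0.40000)
c(b) = sqrt(2/5 - 4*b**2) (c(b) = sqrt(-4*b**2 + 2/5) = sqrt(2/5 - 4*b**2))
sqrt(88 + c(C(3, 3))) = sqrt(88 + sqrt(10 - 100*2**2)/5) = sqrt(88 + sqrt(10 - 100*4)/5) = sqrt(88 + sqrt(10 - 400)/5) = sqrt(88 + sqrt(-390)/5) = sqrt(88 + (I*sqrt(390))/5) = sqrt(88 + I*sqrt(390)/5)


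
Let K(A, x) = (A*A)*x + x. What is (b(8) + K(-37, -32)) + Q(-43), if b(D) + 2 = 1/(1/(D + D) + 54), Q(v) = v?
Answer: -37960509/865 ≈ -43885.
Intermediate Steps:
K(A, x) = x + x*A² (K(A, x) = A²*x + x = x*A² + x = x + x*A²)
b(D) = -2 + 1/(54 + 1/(2*D)) (b(D) = -2 + 1/(1/(D + D) + 54) = -2 + 1/(1/(2*D) + 54) = -2 + 1/(54 + 1/(2*D)))
(b(8) + K(-37, -32)) + Q(-43) = (2*(-1 - 107*8)/(1 + 108*8) - 32*(1 + (-37)²)) - 43 = (2*(-1 - 856)/(1 + 864) - 32*(1 + 1369)) - 43 = (2*(-857)/865 - 32*1370) - 43 = (2*(1/865)*(-857) - 43840) - 43 = (-1714/865 - 43840) - 43 = -37923314/865 - 43 = -37960509/865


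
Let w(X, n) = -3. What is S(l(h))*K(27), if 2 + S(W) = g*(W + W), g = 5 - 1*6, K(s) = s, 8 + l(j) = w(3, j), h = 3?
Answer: 540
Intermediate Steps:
l(j) = -11 (l(j) = -8 - 3 = -11)
g = -1 (g = 5 - 6 = -1)
S(W) = -2 - 2*W (S(W) = -2 - (W + W) = -2 - 2*W)
S(l(h))*K(27) = (-2 - 2*(-11))*27 = (-2 + 22)*27 = 20*27 = 540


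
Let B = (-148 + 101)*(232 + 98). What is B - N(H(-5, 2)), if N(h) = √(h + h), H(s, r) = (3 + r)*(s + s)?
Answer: -15510 - 10*I ≈ -15510.0 - 10.0*I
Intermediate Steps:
H(s, r) = 2*s*(3 + r) (H(s, r) = (3 + r)*(2*s) = 2*s*(3 + r))
N(h) = √2*√h (N(h) = √(2*h) = √2*√h)
B = -15510 (B = -47*330 = -15510)
B - N(H(-5, 2)) = -15510 - √2*√(2*(-5)*(3 + 2)) = -15510 - √2*√(2*(-5)*5) = -15510 - √2*√(-50) = -15510 - √2*5*I*√2 = -15510 - 10*I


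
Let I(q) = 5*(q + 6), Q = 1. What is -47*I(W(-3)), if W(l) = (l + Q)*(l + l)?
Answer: -4230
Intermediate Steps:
W(l) = 2*l*(1 + l) (W(l) = (l + 1)*(l + l) = (1 + l)*(2*l) = 2*l*(1 + l))
I(q) = 30 + 5*q (I(q) = 5*(6 + q) = 30 + 5*q)
-47*I(W(-3)) = -47*(30 + 5*(2*(-3)*(1 - 3))) = -47*(30 + 5*(2*(-3)*(-2))) = -47*(30 + 5*12) = -47*(30 + 60) = -47*90 = -4230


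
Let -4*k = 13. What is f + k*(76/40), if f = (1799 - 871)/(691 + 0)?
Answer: -133557/27640 ≈ -4.8320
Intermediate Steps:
k = -13/4 (k = -¼*13 = -13/4 ≈ -3.2500)
f = 928/691 ≈ 1.3430
f + k*(76/40) = 928/691 - 247/40 = -133557/27640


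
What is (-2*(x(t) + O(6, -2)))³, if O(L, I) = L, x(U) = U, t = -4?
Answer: -64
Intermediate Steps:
(-2*(x(t) + O(6, -2)))³ = (-2*(-4 + 6))³ = (-2*2)³ = (-4)³ = -64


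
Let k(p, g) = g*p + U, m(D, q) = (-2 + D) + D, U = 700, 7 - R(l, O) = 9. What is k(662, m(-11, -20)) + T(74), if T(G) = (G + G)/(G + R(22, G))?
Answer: -273347/18 ≈ -15186.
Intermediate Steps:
R(l, O) = -2 (R(l, O) = 7 - 1*9 = 7 - 9 = -2)
m(D, q) = -2 + 2*D
T(G) = 2*G/(-2 + G) (T(G) = (G + G)/(G - 2) = (2*G)/(-2 + G) = 2*G/(-2 + G))
k(p, g) = 700 + g*p (k(p, g) = g*p + 700 = 700 + g*p)
k(662, m(-11, -20)) + T(74) = (700 + (-2 + 2*(-11))*662) + 2*74/(-2 + 74) = (700 + (-2 - 22)*662) + 2*74/72 = (700 - 24*662) + 2*74*(1/72) = (700 - 15888) + 37/18 = -15188 + 37/18 = -273347/18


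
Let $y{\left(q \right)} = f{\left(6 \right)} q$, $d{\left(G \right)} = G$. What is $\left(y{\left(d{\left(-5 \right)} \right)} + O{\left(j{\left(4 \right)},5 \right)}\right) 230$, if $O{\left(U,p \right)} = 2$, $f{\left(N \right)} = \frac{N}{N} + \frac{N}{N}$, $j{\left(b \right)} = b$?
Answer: $-1840$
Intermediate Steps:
$f{\left(N \right)} = 2$ ($f{\left(N \right)} = 1 + 1 = 2$)
$y{\left(q \right)} = 2 q$
$\left(y{\left(d{\left(-5 \right)} \right)} + O{\left(j{\left(4 \right)},5 \right)}\right) 230 = \left(2 \left(-5\right) + 2\right) 230 = \left(-10 + 2\right) 230 = \left(-8\right) 230 = -1840$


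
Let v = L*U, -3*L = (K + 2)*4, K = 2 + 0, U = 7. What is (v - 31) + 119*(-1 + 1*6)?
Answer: 1580/3 ≈ 526.67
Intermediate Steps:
K = 2
L = -16/3 (L = -(2 + 2)*4/3 = -4*4/3 = -1/3*16 = -16/3 ≈ -5.3333)
v = -112/3 (v = -16/3*7 = -112/3 ≈ -37.333)
(v - 31) + 119*(-1 + 1*6) = (-112/3 - 31) + 119*(-1 + 1*6) = -205/3 + 119*(-1 + 6) = -205/3 + 119*5 = -205/3 + 595 = 1580/3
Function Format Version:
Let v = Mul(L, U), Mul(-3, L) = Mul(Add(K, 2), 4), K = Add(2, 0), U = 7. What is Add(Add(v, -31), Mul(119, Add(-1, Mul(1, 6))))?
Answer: Rational(1580, 3) ≈ 526.67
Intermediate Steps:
K = 2
L = Rational(-16, 3) (L = Mul(Rational(-1, 3), Mul(Add(2, 2), 4)) = Mul(Rational(-1, 3), Mul(4, 4)) = Mul(Rational(-1, 3), 16) = Rational(-16, 3) ≈ -5.3333)
v = Rational(-112, 3) (v = Mul(Rational(-16, 3), 7) = Rational(-112, 3) ≈ -37.333)
Add(Add(v, -31), Mul(119, Add(-1, Mul(1, 6)))) = Add(Add(Rational(-112, 3), -31), Mul(119, Add(-1, Mul(1, 6)))) = Add(Rational(-205, 3), Mul(119, Add(-1, 6))) = Add(Rational(-205, 3), Mul(119, 5)) = Add(Rational(-205, 3), 595) = Rational(1580, 3)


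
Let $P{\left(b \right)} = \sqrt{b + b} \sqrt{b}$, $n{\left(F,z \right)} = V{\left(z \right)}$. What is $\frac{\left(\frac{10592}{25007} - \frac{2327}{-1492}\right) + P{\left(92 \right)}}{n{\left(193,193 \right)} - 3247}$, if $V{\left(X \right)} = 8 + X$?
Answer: $- \frac{73994553}{113647612424} - \frac{46 \sqrt{2}}{1523} \approx -0.043365$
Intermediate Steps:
$n{\left(F,z \right)} = 8 + z$
$P{\left(b \right)} = b \sqrt{2}$ ($P{\left(b \right)} = \sqrt{2 b} \sqrt{b} = \sqrt{2} \sqrt{b} \sqrt{b} = b \sqrt{2}$)
$\frac{\left(\frac{10592}{25007} - \frac{2327}{-1492}\right) + P{\left(92 \right)}}{n{\left(193,193 \right)} - 3247} = \frac{\left(\frac{10592}{25007} - \frac{2327}{-1492}\right) + 92 \sqrt{2}}{\left(8 + 193\right) - 3247} = \frac{\left(10592 \cdot \frac{1}{25007} - - \frac{2327}{1492}\right) + 92 \sqrt{2}}{201 - 3247} = \frac{\left(\frac{10592}{25007} + \frac{2327}{1492}\right) + 92 \sqrt{2}}{-3046} = \left(\frac{73994553}{37310444} + 92 \sqrt{2}\right) \left(- \frac{1}{3046}\right) = - \frac{73994553}{113647612424} - \frac{46 \sqrt{2}}{1523}$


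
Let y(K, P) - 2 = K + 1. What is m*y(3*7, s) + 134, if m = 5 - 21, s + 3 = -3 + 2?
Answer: -250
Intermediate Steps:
s = -4 (s = -3 + (-3 + 2) = -3 - 1 = -4)
y(K, P) = 3 + K (y(K, P) = 2 + (K + 1) = 2 + (1 + K) = 3 + K)
m = -16
m*y(3*7, s) + 134 = -16*(3 + 3*7) + 134 = -16*(3 + 21) + 134 = -16*24 + 134 = -384 + 134 = -250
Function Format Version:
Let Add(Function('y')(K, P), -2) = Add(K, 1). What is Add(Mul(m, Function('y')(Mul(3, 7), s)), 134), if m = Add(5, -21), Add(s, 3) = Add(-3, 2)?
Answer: -250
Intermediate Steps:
s = -4 (s = Add(-3, Add(-3, 2)) = Add(-3, -1) = -4)
Function('y')(K, P) = Add(3, K) (Function('y')(K, P) = Add(2, Add(K, 1)) = Add(2, Add(1, K)) = Add(3, K))
m = -16
Add(Mul(m, Function('y')(Mul(3, 7), s)), 134) = Add(Mul(-16, Add(3, Mul(3, 7))), 134) = Add(Mul(-16, Add(3, 21)), 134) = Add(Mul(-16, 24), 134) = Add(-384, 134) = -250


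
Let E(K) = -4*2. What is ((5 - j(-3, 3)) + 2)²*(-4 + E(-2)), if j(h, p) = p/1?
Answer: -192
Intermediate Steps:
j(h, p) = p (j(h, p) = p*1 = p)
E(K) = -8
((5 - j(-3, 3)) + 2)²*(-4 + E(-2)) = ((5 - 1*3) + 2)²*(-4 - 8) = ((5 - 3) + 2)²*(-12) = (2 + 2)²*(-12) = 4²*(-12) = 16*(-12) = -192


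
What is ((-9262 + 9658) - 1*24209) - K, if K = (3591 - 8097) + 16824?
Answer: -36131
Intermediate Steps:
K = 12318 (K = -4506 + 16824 = 12318)
((-9262 + 9658) - 1*24209) - K = ((-9262 + 9658) - 1*24209) - 1*12318 = (396 - 24209) - 12318 = -23813 - 12318 = -36131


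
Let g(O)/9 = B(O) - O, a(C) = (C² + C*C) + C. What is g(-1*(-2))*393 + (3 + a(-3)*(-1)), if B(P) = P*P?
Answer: 7062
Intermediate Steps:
B(P) = P²
a(C) = C + 2*C² (a(C) = (C² + C²) + C = 2*C² + C = C + 2*C²)
g(O) = -9*O + 9*O² (g(O) = 9*(O² - O) = -9*O + 9*O²)
g(-1*(-2))*393 + (3 + a(-3)*(-1)) = (9*(-1*(-2))*(-1 - 1*(-2)))*393 + (3 - 3*(1 + 2*(-3))*(-1)) = (9*2*(-1 + 2))*393 + (3 - 3*(1 - 6)*(-1)) = (9*2*1)*393 + (3 - 3*(-5)*(-1)) = 18*393 + (3 + 15*(-1)) = 7074 + (3 - 15) = 7074 - 12 = 7062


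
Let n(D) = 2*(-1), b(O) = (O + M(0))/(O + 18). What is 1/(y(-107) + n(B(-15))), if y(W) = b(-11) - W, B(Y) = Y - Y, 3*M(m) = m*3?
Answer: 7/724 ≈ 0.0096685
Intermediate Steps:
M(m) = m (M(m) = (m*3)/3 = (3*m)/3 = m)
B(Y) = 0
b(O) = O/(18 + O) (b(O) = (O + 0)/(O + 18) = O/(18 + O))
n(D) = -2
y(W) = -11/7 - W (y(W) = -11/(18 - 11) - W = -11/7 - W)
1/(y(-107) + n(B(-15))) = 1/((-11/7 - 1*(-107)) - 2) = 1/((-11/7 + 107) - 2) = 1/(738/7 - 2) = 1/(724/7) = 7/724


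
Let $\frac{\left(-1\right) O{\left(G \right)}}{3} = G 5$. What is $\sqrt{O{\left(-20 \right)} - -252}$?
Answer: $2 \sqrt{138} \approx 23.495$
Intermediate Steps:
$O{\left(G \right)} = - 15 G$ ($O{\left(G \right)} = - 3 G 5 = - 3 \cdot 5 G = - 15 G$)
$\sqrt{O{\left(-20 \right)} - -252} = \sqrt{\left(-15\right) \left(-20\right) - -252} = \sqrt{300 + 252} = \sqrt{552} = 2 \sqrt{138}$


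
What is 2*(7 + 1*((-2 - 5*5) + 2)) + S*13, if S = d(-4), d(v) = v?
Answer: -88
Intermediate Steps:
S = -4
2*(7 + 1*((-2 - 5*5) + 2)) + S*13 = 2*(7 + 1*((-2 - 5*5) + 2)) - 4*13 = 2*(7 + 1*((-2 - 25) + 2)) - 52 = 2*(7 + 1*(-27 + 2)) - 52 = 2*(7 + 1*(-25)) - 52 = 2*(7 - 25) - 52 = 2*(-18) - 52 = -36 - 52 = -88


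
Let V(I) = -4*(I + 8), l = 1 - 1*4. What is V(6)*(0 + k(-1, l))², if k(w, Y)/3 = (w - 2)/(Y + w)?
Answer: -567/2 ≈ -283.50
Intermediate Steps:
l = -3 (l = 1 - 4 = -3)
k(w, Y) = 3*(-2 + w)/(Y + w) (k(w, Y) = 3*((w - 2)/(Y + w)) = 3*((-2 + w)/(Y + w)) = 3*(-2 + w)/(Y + w))
V(I) = -32 - 4*I (V(I) = -4*(8 + I) = -32 - 4*I)
V(6)*(0 + k(-1, l))² = (-32 - 4*6)*(0 + 3*(-2 - 1)/(-3 - 1))² = (-32 - 24)*(0 + 3*(-3)/(-4))² = -56*(0 + 3*(-¼)*(-3))² = -56*(0 + 9/4)² = -56*(9/4)² = -56*81/16 = -567/2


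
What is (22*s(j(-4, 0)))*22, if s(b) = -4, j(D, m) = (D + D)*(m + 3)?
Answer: -1936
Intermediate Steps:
j(D, m) = 2*D*(3 + m) (j(D, m) = (2*D)*(3 + m) = 2*D*(3 + m))
(22*s(j(-4, 0)))*22 = (22*(-4))*22 = -88*22 = -1936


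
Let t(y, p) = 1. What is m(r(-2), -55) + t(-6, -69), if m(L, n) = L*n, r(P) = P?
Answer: 111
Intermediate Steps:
m(r(-2), -55) + t(-6, -69) = -2*(-55) + 1 = 110 + 1 = 111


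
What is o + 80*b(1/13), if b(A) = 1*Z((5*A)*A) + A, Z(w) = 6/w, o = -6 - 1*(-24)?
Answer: 211226/13 ≈ 16248.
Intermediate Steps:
o = 18 (o = -6 + 24 = 18)
b(A) = A + 6/(5*A²) (b(A) = 1*(6/(((5*A)*A))) + A = 1*(6/((5*A²))) + A = 1*(6*(1/(5*A²))) + A = 1*(6/(5*A²)) + A = 6/(5*A²) + A = A + 6/(5*A²))
o + 80*b(1/13) = 18 + 80*(1/13 + 6/(5*(1/13)²)) = 18 + 80*(1/13 + 6/(5*13⁻²)) = 18 + 80*(1/13 + (6/5)*169) = 18 + 80*(1/13 + 1014/5) = 18 + 80*(13187/65) = 18 + 210992/13 = 211226/13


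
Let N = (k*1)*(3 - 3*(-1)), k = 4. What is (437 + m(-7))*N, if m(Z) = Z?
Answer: 10320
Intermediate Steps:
N = 24 (N = (4*1)*(3 - 3*(-1)) = 4*(3 + 3) = 4*6 = 24)
(437 + m(-7))*N = (437 - 7)*24 = 430*24 = 10320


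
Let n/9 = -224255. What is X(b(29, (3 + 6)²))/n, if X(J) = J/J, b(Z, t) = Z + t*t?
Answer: -1/2018295 ≈ -4.9547e-7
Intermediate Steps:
n = -2018295 (n = 9*(-224255) = -2018295)
b(Z, t) = Z + t²
X(J) = 1
X(b(29, (3 + 6)²))/n = 1/(-2018295) = 1*(-1/2018295) = -1/2018295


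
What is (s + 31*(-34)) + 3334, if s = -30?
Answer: 2250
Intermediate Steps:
(s + 31*(-34)) + 3334 = (-30 + 31*(-34)) + 3334 = (-30 - 1054) + 3334 = -1084 + 3334 = 2250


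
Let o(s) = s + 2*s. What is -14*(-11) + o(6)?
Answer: 172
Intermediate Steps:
o(s) = 3*s
-14*(-11) + o(6) = -14*(-11) + 3*6 = 154 + 18 = 172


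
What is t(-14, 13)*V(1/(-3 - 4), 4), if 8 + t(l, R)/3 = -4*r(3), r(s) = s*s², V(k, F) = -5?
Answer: 1740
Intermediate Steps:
r(s) = s³
t(l, R) = -348 (t(l, R) = -24 + 3*(-4*3³) = -24 + 3*(-4*27) = -24 + 3*(-108) = -24 - 324 = -348)
t(-14, 13)*V(1/(-3 - 4), 4) = -348*(-5) = 1740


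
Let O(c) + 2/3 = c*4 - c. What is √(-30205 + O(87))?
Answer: I*√269502/3 ≈ 173.05*I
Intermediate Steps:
O(c) = -⅔ + 3*c (O(c) = -⅔ + (c*4 - c) = -⅔ + (4*c - c) = -⅔ + 3*c)
√(-30205 + O(87)) = √(-30205 + (-⅔ + 3*87)) = √(-30205 + (-⅔ + 261)) = √(-30205 + 781/3) = √(-89834/3) = I*√269502/3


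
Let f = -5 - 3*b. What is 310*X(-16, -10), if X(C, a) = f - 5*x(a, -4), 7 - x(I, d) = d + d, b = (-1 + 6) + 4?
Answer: -33170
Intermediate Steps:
b = 9 (b = 5 + 4 = 9)
f = -32 (f = -5 - 3*9 = -5 - 27 = -32)
x(I, d) = 7 - 2*d (x(I, d) = 7 - (d + d) = 7 - 2*d)
X(C, a) = -107 (X(C, a) = -32 - 5*(7 - 2*(-4)) = -32 - 5*(7 + 8) = -32 - 5*15 = -32 - 75 = -107)
310*X(-16, -10) = 310*(-107) = -33170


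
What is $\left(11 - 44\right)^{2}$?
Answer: $1089$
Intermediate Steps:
$\left(11 - 44\right)^{2} = \left(-33\right)^{2} = 1089$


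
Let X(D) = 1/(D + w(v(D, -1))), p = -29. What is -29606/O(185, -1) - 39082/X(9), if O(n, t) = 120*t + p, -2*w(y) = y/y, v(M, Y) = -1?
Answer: -49467747/149 ≈ -3.3200e+5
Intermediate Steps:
w(y) = -½ (w(y) = -y/(2*y) = -½*1 = -½)
O(n, t) = -29 + 120*t (O(n, t) = 120*t - 29 = -29 + 120*t)
X(D) = 1/(-½ + D) (X(D) = 1/(D - ½) = 1/(-½ + D))
-29606/O(185, -1) - 39082/X(9) = -29606/(-29 + 120*(-1)) - 39082/(2/(-1 + 2*9)) = -29606/(-29 - 120) - 39082/(2/(-1 + 18)) = -29606/(-149) - 39082/(2/17) = -29606*(-1/149) - 39082/(2*(1/17)) = 29606/149 - 39082/2/17 = 29606/149 - 39082*17/2 = 29606/149 - 332197 = -49467747/149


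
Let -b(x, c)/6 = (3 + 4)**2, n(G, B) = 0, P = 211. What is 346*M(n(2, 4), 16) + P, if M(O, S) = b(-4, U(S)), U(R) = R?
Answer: -101513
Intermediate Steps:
b(x, c) = -294 (b(x, c) = -6*(3 + 4)**2 = -6*7**2 = -6*49 = -294)
M(O, S) = -294
346*M(n(2, 4), 16) + P = 346*(-294) + 211 = -101724 + 211 = -101513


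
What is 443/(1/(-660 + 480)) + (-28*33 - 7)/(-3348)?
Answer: -266968589/3348 ≈ -79740.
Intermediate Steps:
443/(1/(-660 + 480)) + (-28*33 - 7)/(-3348) = 443/(1/(-180)) + (-924 - 7)*(-1/3348) = 443/(-1/180) - 931*(-1/3348) = 443*(-180) + 931/3348 = -79740 + 931/3348 = -266968589/3348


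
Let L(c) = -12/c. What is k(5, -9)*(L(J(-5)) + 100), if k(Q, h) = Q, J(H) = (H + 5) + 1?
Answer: 440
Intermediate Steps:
J(H) = 6 + H (J(H) = (5 + H) + 1 = 6 + H)
k(5, -9)*(L(J(-5)) + 100) = 5*(-12/(6 - 5) + 100) = 5*(-12/1 + 100) = 5*(-12*1 + 100) = 5*(-12 + 100) = 5*88 = 440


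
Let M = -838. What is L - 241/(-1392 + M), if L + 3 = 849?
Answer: 1886821/2230 ≈ 846.11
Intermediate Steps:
L = 846 (L = -3 + 849 = 846)
L - 241/(-1392 + M) = 846 - 241/(-1392 - 838) = 846 - 241/(-2230) = 846 - 241*(-1/2230) = 846 + 241/2230 = 1886821/2230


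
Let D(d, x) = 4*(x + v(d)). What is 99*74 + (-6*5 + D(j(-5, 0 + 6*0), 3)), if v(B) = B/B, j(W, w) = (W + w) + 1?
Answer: 7312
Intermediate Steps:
j(W, w) = 1 + W + w
v(B) = 1
D(d, x) = 4 + 4*x (D(d, x) = 4*(x + 1) = 4*(1 + x) = 4 + 4*x)
99*74 + (-6*5 + D(j(-5, 0 + 6*0), 3)) = 99*74 + (-6*5 + (4 + 4*3)) = 7326 + (-30 + (4 + 12)) = 7326 + (-30 + 16) = 7326 - 14 = 7312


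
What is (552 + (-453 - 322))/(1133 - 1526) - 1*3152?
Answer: -1238513/393 ≈ -3151.4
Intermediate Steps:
(552 + (-453 - 322))/(1133 - 1526) - 1*3152 = (552 - 775)/(-393) - 3152 = -223*(-1/393) - 3152 = 223/393 - 3152 = -1238513/393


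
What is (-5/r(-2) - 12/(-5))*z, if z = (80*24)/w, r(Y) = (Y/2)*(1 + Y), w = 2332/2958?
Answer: -3691584/583 ≈ -6332.0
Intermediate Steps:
w = 1166/1479 (w = 2332*(1/2958) = 1166/1479 ≈ 0.78837)
r(Y) = Y*(1 + Y)/2 (r(Y) = (Y*(½))*(1 + Y) = (Y/2)*(1 + Y) = Y*(1 + Y)/2)
z = 1419840/583 (z = (80*24)/(1166/1479) = 1920*(1479/1166) = 1419840/583 ≈ 2435.4)
(-5/r(-2) - 12/(-5))*z = (-5*(-1/(1 - 2)) - 12/(-5))*(1419840/583) = (-5/1 - 12*(-⅕))*(1419840/583) = (-5/1 + 12/5)*(1419840/583) = (-5*1 + 12/5)*(1419840/583) = (-5 + 12/5)*(1419840/583) = -13/5*1419840/583 = -3691584/583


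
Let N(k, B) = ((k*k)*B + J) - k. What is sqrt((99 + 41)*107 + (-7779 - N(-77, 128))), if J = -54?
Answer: 3*I*sqrt(83526) ≈ 867.03*I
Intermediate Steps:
N(k, B) = -54 - k + B*k**2 (N(k, B) = ((k*k)*B - 54) - k = (k**2*B - 54) - k = (B*k**2 - 54) - k = (-54 + B*k**2) - k = -54 - k + B*k**2)
sqrt((99 + 41)*107 + (-7779 - N(-77, 128))) = sqrt((99 + 41)*107 + (-7779 - (-54 - 1*(-77) + 128*(-77)**2))) = sqrt(140*107 + (-7779 - (-54 + 77 + 128*5929))) = sqrt(14980 + (-7779 - (-54 + 77 + 758912))) = sqrt(14980 + (-7779 - 1*758935)) = sqrt(14980 + (-7779 - 758935)) = sqrt(14980 - 766714) = sqrt(-751734) = 3*I*sqrt(83526)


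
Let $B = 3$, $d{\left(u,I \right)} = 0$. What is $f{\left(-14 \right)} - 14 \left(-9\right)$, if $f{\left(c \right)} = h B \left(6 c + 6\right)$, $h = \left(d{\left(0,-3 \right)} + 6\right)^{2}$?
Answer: $-8298$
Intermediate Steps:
$h = 36$ ($h = \left(0 + 6\right)^{2} = 6^{2} = 36$)
$f{\left(c \right)} = 648 + 648 c$ ($f{\left(c \right)} = 36 \cdot 3 \left(6 c + 6\right) = 108 \left(6 + 6 c\right) = 648 + 648 c$)
$f{\left(-14 \right)} - 14 \left(-9\right) = \left(648 + 648 \left(-14\right)\right) - 14 \left(-9\right) = \left(648 - 9072\right) - -126 = -8424 + 126 = -8298$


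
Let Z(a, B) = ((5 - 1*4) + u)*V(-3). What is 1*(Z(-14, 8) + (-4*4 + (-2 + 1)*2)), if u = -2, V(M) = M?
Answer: -15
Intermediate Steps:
Z(a, B) = 3 (Z(a, B) = ((5 - 1*4) - 2)*(-3) = ((5 - 4) - 2)*(-3) = (1 - 2)*(-3) = -1*(-3) = 3)
1*(Z(-14, 8) + (-4*4 + (-2 + 1)*2)) = 1*(3 + (-4*4 + (-2 + 1)*2)) = 1*(3 + (-16 - 1*2)) = 1*(3 + (-16 - 2)) = 1*(3 - 18) = 1*(-15) = -15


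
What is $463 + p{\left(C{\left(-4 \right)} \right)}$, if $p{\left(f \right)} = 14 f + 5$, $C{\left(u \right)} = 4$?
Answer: $524$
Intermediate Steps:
$p{\left(f \right)} = 5 + 14 f$
$463 + p{\left(C{\left(-4 \right)} \right)} = 463 + \left(5 + 14 \cdot 4\right) = 463 + \left(5 + 56\right) = 463 + 61 = 524$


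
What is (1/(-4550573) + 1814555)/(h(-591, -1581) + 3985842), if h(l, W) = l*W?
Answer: 2752421663338/7463262810683 ≈ 0.36880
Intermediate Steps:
h(l, W) = W*l
(1/(-4550573) + 1814555)/(h(-591, -1581) + 3985842) = (1/(-4550573) + 1814555)/(-1581*(-591) + 3985842) = (-1/4550573 + 1814555)/(934371 + 3985842) = (8257264990014/4550573)/4920213 = (8257264990014/4550573)*(1/4920213) = 2752421663338/7463262810683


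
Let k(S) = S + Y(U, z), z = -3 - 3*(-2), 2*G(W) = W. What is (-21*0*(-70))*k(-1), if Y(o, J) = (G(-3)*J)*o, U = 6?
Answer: 0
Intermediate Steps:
G(W) = W/2
z = 3 (z = -3 + 6 = 3)
Y(o, J) = -3*J*o/2 (Y(o, J) = (((½)*(-3))*J)*o = (-3*J/2)*o = -3*J*o/2)
k(S) = -27 + S (k(S) = S - 3/2*3*6 = S - 27 = -27 + S)
(-21*0*(-70))*k(-1) = (-21*0*(-70))*(-27 - 1) = (0*(-70))*(-28) = 0*(-28) = 0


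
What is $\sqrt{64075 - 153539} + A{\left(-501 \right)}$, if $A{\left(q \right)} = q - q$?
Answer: $2 i \sqrt{22366} \approx 299.11 i$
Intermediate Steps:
$A{\left(q \right)} = 0$
$\sqrt{64075 - 153539} + A{\left(-501 \right)} = \sqrt{64075 - 153539} + 0 = \sqrt{-89464} + 0 = 2 i \sqrt{22366} + 0 = 2 i \sqrt{22366}$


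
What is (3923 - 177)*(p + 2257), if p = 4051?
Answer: 23629768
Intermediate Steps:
(3923 - 177)*(p + 2257) = (3923 - 177)*(4051 + 2257) = 3746*6308 = 23629768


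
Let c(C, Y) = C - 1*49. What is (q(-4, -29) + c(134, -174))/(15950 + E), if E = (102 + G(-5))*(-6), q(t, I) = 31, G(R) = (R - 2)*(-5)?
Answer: 29/3782 ≈ 0.0076679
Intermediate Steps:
G(R) = 10 - 5*R (G(R) = (-2 + R)*(-5) = 10 - 5*R)
c(C, Y) = -49 + C (c(C, Y) = C - 49 = -49 + C)
E = -822 (E = (102 + (10 - 5*(-5)))*(-6) = (102 + (10 + 25))*(-6) = (102 + 35)*(-6) = 137*(-6) = -822)
(q(-4, -29) + c(134, -174))/(15950 + E) = (31 + (-49 + 134))/(15950 - 822) = (31 + 85)/15128 = 116*(1/15128) = 29/3782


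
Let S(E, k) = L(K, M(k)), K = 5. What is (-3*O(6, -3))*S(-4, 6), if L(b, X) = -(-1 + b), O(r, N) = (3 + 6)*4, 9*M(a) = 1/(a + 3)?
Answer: 432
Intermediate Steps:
M(a) = 1/(9*(3 + a)) (M(a) = 1/(9*(a + 3)) = 1/(9*(3 + a)))
O(r, N) = 36 (O(r, N) = 9*4 = 36)
L(b, X) = 1 - b
S(E, k) = -4 (S(E, k) = 1 - 1*5 = 1 - 5 = -4)
(-3*O(6, -3))*S(-4, 6) = -3*36*(-4) = -108*(-4) = 432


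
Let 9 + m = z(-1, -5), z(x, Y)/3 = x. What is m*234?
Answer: -2808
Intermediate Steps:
z(x, Y) = 3*x
m = -12 (m = -9 + 3*(-1) = -9 - 3 = -12)
m*234 = -12*234 = -2808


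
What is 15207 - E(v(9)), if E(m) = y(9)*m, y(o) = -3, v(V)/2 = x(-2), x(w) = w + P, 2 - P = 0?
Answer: 15207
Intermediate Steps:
P = 2 (P = 2 - 1*0 = 2 + 0 = 2)
x(w) = 2 + w (x(w) = w + 2 = 2 + w)
v(V) = 0 (v(V) = 2*(2 - 2) = 2*0 = 0)
E(m) = -3*m
15207 - E(v(9)) = 15207 - (-3)*0 = 15207 - 1*0 = 15207 + 0 = 15207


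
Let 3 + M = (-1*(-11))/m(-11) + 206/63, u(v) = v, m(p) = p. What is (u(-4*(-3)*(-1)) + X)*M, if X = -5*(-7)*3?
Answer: -1426/21 ≈ -67.905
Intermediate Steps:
X = 105 (X = 35*3 = 105)
M = -46/63 (M = -3 + (-1*(-11)/(-11) + 206/63) = -3 + (11*(-1/11) + 206*(1/63)) = -3 + (-1 + 206/63) = -3 + 143/63 = -46/63 ≈ -0.73016)
(u(-4*(-3)*(-1)) + X)*M = (-4*(-3)*(-1) + 105)*(-46/63) = (12*(-1) + 105)*(-46/63) = (-12 + 105)*(-46/63) = 93*(-46/63) = -1426/21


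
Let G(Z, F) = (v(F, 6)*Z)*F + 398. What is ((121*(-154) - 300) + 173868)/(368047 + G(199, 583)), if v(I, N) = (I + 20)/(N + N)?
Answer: 47672/1907169 ≈ 0.024996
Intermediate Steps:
v(I, N) = (20 + I)/(2*N) (v(I, N) = (20 + I)/((2*N)) = (20 + I)*(1/(2*N)) = (20 + I)/(2*N))
G(Z, F) = 398 + F*Z*(5/3 + F/12) (G(Z, F) = (((½)*(20 + F)/6)*Z)*F + 398 = (((½)*(⅙)*(20 + F))*Z)*F + 398 = ((5/3 + F/12)*Z)*F + 398 = (Z*(5/3 + F/12))*F + 398 = F*Z*(5/3 + F/12) + 398 = 398 + F*Z*(5/3 + F/12))
((121*(-154) - 300) + 173868)/(368047 + G(199, 583)) = ((121*(-154) - 300) + 173868)/(368047 + (398 + (1/12)*583*199*(20 + 583))) = ((-18634 - 300) + 173868)/(368047 + (398 + (1/12)*583*199*603)) = (-18934 + 173868)/(368047 + (398 + 23319417/4)) = 154934/(368047 + 23321009/4) = 154934/(24793197/4) = 154934*(4/24793197) = 47672/1907169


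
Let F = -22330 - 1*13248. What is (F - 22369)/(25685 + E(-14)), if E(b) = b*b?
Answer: -57947/25881 ≈ -2.2390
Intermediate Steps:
F = -35578 (F = -22330 - 13248 = -35578)
E(b) = b²
(F - 22369)/(25685 + E(-14)) = (-35578 - 22369)/(25685 + (-14)²) = -57947/(25685 + 196) = -57947/25881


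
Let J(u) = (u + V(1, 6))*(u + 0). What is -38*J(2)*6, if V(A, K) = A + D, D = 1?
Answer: -1824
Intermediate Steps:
V(A, K) = 1 + A (V(A, K) = A + 1 = 1 + A)
J(u) = u*(2 + u) (J(u) = (u + (1 + 1))*(u + 0) = (u + 2)*u = (2 + u)*u = u*(2 + u))
-38*J(2)*6 = -76*(2 + 2)*6 = -76*4*6 = -38*8*6 = -304*6 = -1824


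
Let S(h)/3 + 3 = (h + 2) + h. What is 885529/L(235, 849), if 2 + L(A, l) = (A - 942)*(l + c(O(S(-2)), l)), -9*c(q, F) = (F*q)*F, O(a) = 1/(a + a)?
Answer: -26565870/74630273 ≈ -0.35597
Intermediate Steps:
S(h) = -3 + 6*h (S(h) = -9 + 3*((h + 2) + h) = -9 + 3*((2 + h) + h) = -9 + 3*(2 + 2*h) = -9 + (6 + 6*h) = -3 + 6*h)
O(a) = 1/(2*a)
c(q, F) = -q*F**2/9 (c(q, F) = -F*q*F/9 = -q*F**2/9)
L(A, l) = -2 + (-942 + A)*(l + l**2/270) (L(A, l) = -2 + (A - 942)*(l - 1/(2*(-3 + 6*(-2)))*l**2/9) = -2 + (-942 + A)*(l - 1/(2*(-3 - 12))*l**2/9) = -2 + (-942 + A)*(l - (1/2)/(-15)*l**2/9) = -2 + (-942 + A)*(l - (1/2)*(-1/15)*l**2/9) = -2 + (-942 + A)*(l - 1/9*(-1/30)*l**2) = -2 + (-942 + A)*(l + l**2/270))
885529/L(235, 849) = 885529/(-2 - 942*849 - 157/45*849**2 + 235*849 + (1/270)*235*849**2) = 885529/(-2 - 799758 - 157/45*720801 + 199515 + (1/270)*235*720801) = 885529/(-2 - 799758 - 12573973/5 + 199515 + 3764183/6) = 885529/(-74630273/30) = 885529*(-30/74630273) = -26565870/74630273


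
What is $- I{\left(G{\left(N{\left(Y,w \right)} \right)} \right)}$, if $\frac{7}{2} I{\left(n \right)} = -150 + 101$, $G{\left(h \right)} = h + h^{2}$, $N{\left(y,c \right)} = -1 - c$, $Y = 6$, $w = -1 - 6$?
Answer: $14$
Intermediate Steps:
$w = -7$ ($w = -1 - 6 = -7$)
$I{\left(n \right)} = -14$ ($I{\left(n \right)} = \frac{2 \left(-150 + 101\right)}{7} = \frac{2}{7} \left(-49\right) = -14$)
$- I{\left(G{\left(N{\left(Y,w \right)} \right)} \right)} = \left(-1\right) \left(-14\right) = 14$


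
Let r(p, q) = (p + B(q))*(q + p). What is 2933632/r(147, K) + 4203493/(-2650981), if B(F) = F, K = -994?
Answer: 4761378983355/1901837628229 ≈ 2.5036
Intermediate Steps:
r(p, q) = (p + q)² (r(p, q) = (p + q)*(q + p) = (p + q)*(p + q) = (p + q)²)
2933632/r(147, K) + 4203493/(-2650981) = 2933632/(147² + (-994)² + 2*147*(-994)) + 4203493/(-2650981) = 2933632/(21609 + 988036 - 292236) + 4203493*(-1/2650981) = 2933632/717409 - 4203493/2650981 = 4761378983355/1901837628229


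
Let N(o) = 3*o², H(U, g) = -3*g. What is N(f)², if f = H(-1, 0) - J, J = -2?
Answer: 144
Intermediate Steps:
f = 2 (f = -3*0 - 1*(-2) = 0 + 2 = 2)
N(f)² = (3*2²)² = (3*4)² = 12² = 144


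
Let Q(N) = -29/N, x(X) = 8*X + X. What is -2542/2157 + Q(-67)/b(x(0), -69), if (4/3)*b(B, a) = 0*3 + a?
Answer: -11835070/9971811 ≈ -1.1869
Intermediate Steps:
x(X) = 9*X
b(B, a) = 3*a/4 (b(B, a) = 3*(0*3 + a)/4 = 3*(0 + a)/4 = 3*a/4)
-2542/2157 + Q(-67)/b(x(0), -69) = -2542/2157 + (-29/(-67))/(((¾)*(-69))) = -2542*1/2157 + (-29*(-1/67))/(-207/4) = -2542/2157 + (29/67)*(-4/207) = -2542/2157 - 116/13869 = -11835070/9971811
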